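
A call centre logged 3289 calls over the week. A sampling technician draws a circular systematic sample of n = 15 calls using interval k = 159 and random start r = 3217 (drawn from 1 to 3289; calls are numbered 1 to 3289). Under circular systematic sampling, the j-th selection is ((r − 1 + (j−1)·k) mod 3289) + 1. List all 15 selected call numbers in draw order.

3217, 87, 246, 405, 564, 723, 882, 1041, 1200, 1359, 1518, 1677, 1836, 1995, 2154

Selection 1: 3217
Selection 2: 3217 + 159 = 3376 → 3376 − 3289 = 87
Selection 3: 87 + 159 = 246
Selection 4: 246 + 159 = 405
Selection 5: 405 + 159 = 564
Selection 6: 564 + 159 = 723
Selection 7: 723 + 159 = 882
Selection 8: 882 + 159 = 1041
Selection 9: 1041 + 159 = 1200
Selection 10: 1200 + 159 = 1359
Selection 11: 1359 + 159 = 1518
Selection 12: 1518 + 159 = 1677
Selection 13: 1677 + 159 = 1836
Selection 14: 1836 + 159 = 1995
Selection 15: 1995 + 159 = 2154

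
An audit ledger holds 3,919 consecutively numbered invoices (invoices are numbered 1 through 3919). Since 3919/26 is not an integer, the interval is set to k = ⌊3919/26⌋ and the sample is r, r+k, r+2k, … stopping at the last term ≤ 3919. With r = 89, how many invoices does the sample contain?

26

k = ⌊3919/26⌋ = 150
Achieved size = ⌊(3919 − 89)/150⌋ + 1 = ⌊3830/150⌋ + 1 = 25 + 1 = 26
(last selection: 89 + 25×150 = 3839 ≤ 3919; next would be 3989 > 3919)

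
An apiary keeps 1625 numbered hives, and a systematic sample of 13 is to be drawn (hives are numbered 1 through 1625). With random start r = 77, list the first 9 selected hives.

k = N/n = 1625/13 = 125
hive 1: 77
hive 2: 77 + 125 = 202
hive 3: 202 + 125 = 327
hive 4: 327 + 125 = 452
hive 5: 452 + 125 = 577
hive 6: 577 + 125 = 702
hive 7: 702 + 125 = 827
hive 8: 827 + 125 = 952
hive 9: 952 + 125 = 1077

77, 202, 327, 452, 577, 702, 827, 952, 1077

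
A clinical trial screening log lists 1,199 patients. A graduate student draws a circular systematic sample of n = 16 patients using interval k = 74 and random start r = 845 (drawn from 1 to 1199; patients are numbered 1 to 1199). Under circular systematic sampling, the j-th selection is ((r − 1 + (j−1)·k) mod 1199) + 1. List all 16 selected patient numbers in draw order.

Selection 1: 845
Selection 2: 845 + 74 = 919
Selection 3: 919 + 74 = 993
Selection 4: 993 + 74 = 1067
Selection 5: 1067 + 74 = 1141
Selection 6: 1141 + 74 = 1215 → 1215 − 1199 = 16
Selection 7: 16 + 74 = 90
Selection 8: 90 + 74 = 164
Selection 9: 164 + 74 = 238
Selection 10: 238 + 74 = 312
Selection 11: 312 + 74 = 386
Selection 12: 386 + 74 = 460
Selection 13: 460 + 74 = 534
Selection 14: 534 + 74 = 608
Selection 15: 608 + 74 = 682
Selection 16: 682 + 74 = 756

845, 919, 993, 1067, 1141, 16, 90, 164, 238, 312, 386, 460, 534, 608, 682, 756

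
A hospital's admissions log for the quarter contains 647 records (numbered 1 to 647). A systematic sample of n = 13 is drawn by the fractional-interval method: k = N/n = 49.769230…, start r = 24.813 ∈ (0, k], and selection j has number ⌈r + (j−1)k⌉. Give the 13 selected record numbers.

j=1: r + 0k = 24.813 → ⌈·⌉ = 25
j=2: r + 1k = 74.582230… → ⌈·⌉ = 75
j=3: r + 2k = 124.351461… → ⌈·⌉ = 125
j=4: r + 3k = 174.120692… → ⌈·⌉ = 175
j=5: r + 4k = 223.889923… → ⌈·⌉ = 224
j=6: r + 5k = 273.659153… → ⌈·⌉ = 274
j=7: r + 6k = 323.428384… → ⌈·⌉ = 324
j=8: r + 7k = 373.197615… → ⌈·⌉ = 374
j=9: r + 8k = 422.966846… → ⌈·⌉ = 423
j=10: r + 9k = 472.736076… → ⌈·⌉ = 473
j=11: r + 10k = 522.505307… → ⌈·⌉ = 523
j=12: r + 11k = 572.274538… → ⌈·⌉ = 573
j=13: r + 12k = 622.043769… → ⌈·⌉ = 623

25, 75, 125, 175, 224, 274, 324, 374, 423, 473, 523, 573, 623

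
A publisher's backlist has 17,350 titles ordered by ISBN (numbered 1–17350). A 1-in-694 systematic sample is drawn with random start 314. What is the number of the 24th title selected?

k = 694
24th selection = r + (24−1)·k = 314 + 23×694 = 314 + 15962 = 16276

16276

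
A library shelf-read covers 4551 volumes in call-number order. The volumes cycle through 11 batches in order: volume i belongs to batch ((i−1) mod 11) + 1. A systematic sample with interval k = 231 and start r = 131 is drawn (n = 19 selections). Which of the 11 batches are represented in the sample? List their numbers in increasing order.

Consecutive selections differ by k = 231, so their batch numbers differ by 231 mod 11 = 0.
gcd(231, 11) = 11, so the sample visits 11/11 = 1 distinct residues mod 11.
Start 131 is batch 10; the batches hit are 10.

10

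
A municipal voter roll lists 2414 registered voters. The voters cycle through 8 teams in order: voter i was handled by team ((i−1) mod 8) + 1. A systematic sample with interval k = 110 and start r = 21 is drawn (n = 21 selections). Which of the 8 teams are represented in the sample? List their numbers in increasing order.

1, 3, 5, 7

Consecutive selections differ by k = 110, so their team numbers differ by 110 mod 8 = 6.
gcd(110, 8) = 2, so the sample visits 8/2 = 4 distinct residues mod 8.
Start 21 is team 5; the teams hit are 1, 3, 5, 7.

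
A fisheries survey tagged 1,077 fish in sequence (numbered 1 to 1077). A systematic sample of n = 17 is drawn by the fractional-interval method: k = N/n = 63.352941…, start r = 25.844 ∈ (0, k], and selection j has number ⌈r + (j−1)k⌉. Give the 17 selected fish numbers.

j=1: r + 0k = 25.844 → ⌈·⌉ = 26
j=2: r + 1k = 89.196941… → ⌈·⌉ = 90
j=3: r + 2k = 152.549882… → ⌈·⌉ = 153
j=4: r + 3k = 215.902823… → ⌈·⌉ = 216
j=5: r + 4k = 279.255764… → ⌈·⌉ = 280
j=6: r + 5k = 342.608705… → ⌈·⌉ = 343
j=7: r + 6k = 405.961647… → ⌈·⌉ = 406
j=8: r + 7k = 469.314588… → ⌈·⌉ = 470
j=9: r + 8k = 532.667529… → ⌈·⌉ = 533
j=10: r + 9k = 596.020470… → ⌈·⌉ = 597
j=11: r + 10k = 659.373411… → ⌈·⌉ = 660
j=12: r + 11k = 722.726352… → ⌈·⌉ = 723
j=13: r + 12k = 786.079294… → ⌈·⌉ = 787
j=14: r + 13k = 849.432235… → ⌈·⌉ = 850
j=15: r + 14k = 912.785176… → ⌈·⌉ = 913
j=16: r + 15k = 976.138117… → ⌈·⌉ = 977
j=17: r + 16k = 1039.491058… → ⌈·⌉ = 1040

26, 90, 153, 216, 280, 343, 406, 470, 533, 597, 660, 723, 787, 850, 913, 977, 1040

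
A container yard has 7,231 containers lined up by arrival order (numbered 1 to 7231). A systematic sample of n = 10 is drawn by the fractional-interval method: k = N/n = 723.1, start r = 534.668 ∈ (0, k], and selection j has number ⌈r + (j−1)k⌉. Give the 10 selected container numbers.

j=1: r + 0k = 534.668 → ⌈·⌉ = 535
j=2: r + 1k = 1257.768 → ⌈·⌉ = 1258
j=3: r + 2k = 1980.868 → ⌈·⌉ = 1981
j=4: r + 3k = 2703.968 → ⌈·⌉ = 2704
j=5: r + 4k = 3427.068 → ⌈·⌉ = 3428
j=6: r + 5k = 4150.168 → ⌈·⌉ = 4151
j=7: r + 6k = 4873.268 → ⌈·⌉ = 4874
j=8: r + 7k = 5596.368 → ⌈·⌉ = 5597
j=9: r + 8k = 6319.468 → ⌈·⌉ = 6320
j=10: r + 9k = 7042.568 → ⌈·⌉ = 7043

535, 1258, 1981, 2704, 3428, 4151, 4874, 5597, 6320, 7043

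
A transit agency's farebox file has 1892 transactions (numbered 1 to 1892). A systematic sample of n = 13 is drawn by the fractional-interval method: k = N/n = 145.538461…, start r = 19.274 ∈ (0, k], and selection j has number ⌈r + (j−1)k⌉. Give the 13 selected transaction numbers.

20, 165, 311, 456, 602, 747, 893, 1039, 1184, 1330, 1475, 1621, 1766

j=1: r + 0k = 19.274 → ⌈·⌉ = 20
j=2: r + 1k = 164.812461… → ⌈·⌉ = 165
j=3: r + 2k = 310.350923… → ⌈·⌉ = 311
j=4: r + 3k = 455.889384… → ⌈·⌉ = 456
j=5: r + 4k = 601.427846… → ⌈·⌉ = 602
j=6: r + 5k = 746.966307… → ⌈·⌉ = 747
j=7: r + 6k = 892.504769… → ⌈·⌉ = 893
j=8: r + 7k = 1038.043230… → ⌈·⌉ = 1039
j=9: r + 8k = 1183.581692… → ⌈·⌉ = 1184
j=10: r + 9k = 1329.120153… → ⌈·⌉ = 1330
j=11: r + 10k = 1474.658615… → ⌈·⌉ = 1475
j=12: r + 11k = 1620.197076… → ⌈·⌉ = 1621
j=13: r + 12k = 1765.735538… → ⌈·⌉ = 1766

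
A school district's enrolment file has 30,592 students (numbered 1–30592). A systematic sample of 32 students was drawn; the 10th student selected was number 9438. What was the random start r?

834

k = 30592/32 = 956
r = 9438 − (10−1)×956 = 9438 − 8604 = 834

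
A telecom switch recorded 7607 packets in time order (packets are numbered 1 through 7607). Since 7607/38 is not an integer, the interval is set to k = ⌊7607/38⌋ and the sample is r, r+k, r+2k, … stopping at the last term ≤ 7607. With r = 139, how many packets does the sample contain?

k = ⌊7607/38⌋ = 200
Achieved size = ⌊(7607 − 139)/200⌋ + 1 = ⌊7468/200⌋ + 1 = 37 + 1 = 38
(last selection: 139 + 37×200 = 7539 ≤ 7607; next would be 7739 > 7607)

38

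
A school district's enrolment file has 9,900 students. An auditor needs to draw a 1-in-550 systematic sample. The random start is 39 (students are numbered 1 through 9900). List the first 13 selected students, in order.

student 1: 39
student 2: 39 + 550 = 589
student 3: 589 + 550 = 1139
student 4: 1139 + 550 = 1689
student 5: 1689 + 550 = 2239
student 6: 2239 + 550 = 2789
student 7: 2789 + 550 = 3339
student 8: 3339 + 550 = 3889
student 9: 3889 + 550 = 4439
student 10: 4439 + 550 = 4989
student 11: 4989 + 550 = 5539
student 12: 5539 + 550 = 6089
student 13: 6089 + 550 = 6639

39, 589, 1139, 1689, 2239, 2789, 3339, 3889, 4439, 4989, 5539, 6089, 6639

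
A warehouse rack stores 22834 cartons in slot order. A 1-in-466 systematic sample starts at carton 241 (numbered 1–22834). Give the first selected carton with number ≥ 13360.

k = 466
Steps past start: ⌈(13360 − 241)/466⌉ = ⌈13119/466⌉ = 29
Selected carton: 241 + 29×466 = 13755

13755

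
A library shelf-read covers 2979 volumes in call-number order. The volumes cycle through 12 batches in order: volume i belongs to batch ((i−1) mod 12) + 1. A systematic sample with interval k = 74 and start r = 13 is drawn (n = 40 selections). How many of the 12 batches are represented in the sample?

Consecutive selections differ by k = 74, so their batch numbers differ by 74 mod 12 = 2.
gcd(74, 12) = 2, so the sample visits 12/2 = 6 distinct residues mod 12.
Start 13 is batch 1; the batches hit are 1, 3, 5, 7, 9, 11.

6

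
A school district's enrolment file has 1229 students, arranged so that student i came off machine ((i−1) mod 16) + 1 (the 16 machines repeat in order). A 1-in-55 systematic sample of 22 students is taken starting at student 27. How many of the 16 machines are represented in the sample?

16

Consecutive selections differ by k = 55, so their machine numbers differ by 55 mod 16 = 7.
gcd(55, 16) = 1, so the sample visits 16/1 = 16 distinct residues mod 16.
Start 27 is machine 11; the machines hit are 1, 2, 3, 4, 5, 6, 7, 8, 9, 10, 11, 12, 13, 14, 15, 16.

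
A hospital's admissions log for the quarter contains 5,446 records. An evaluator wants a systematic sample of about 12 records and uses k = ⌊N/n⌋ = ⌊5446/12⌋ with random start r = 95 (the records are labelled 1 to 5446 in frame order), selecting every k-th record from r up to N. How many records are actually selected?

12

k = ⌊5446/12⌋ = 453
Achieved size = ⌊(5446 − 95)/453⌋ + 1 = ⌊5351/453⌋ + 1 = 11 + 1 = 12
(last selection: 95 + 11×453 = 5078 ≤ 5446; next would be 5531 > 5446)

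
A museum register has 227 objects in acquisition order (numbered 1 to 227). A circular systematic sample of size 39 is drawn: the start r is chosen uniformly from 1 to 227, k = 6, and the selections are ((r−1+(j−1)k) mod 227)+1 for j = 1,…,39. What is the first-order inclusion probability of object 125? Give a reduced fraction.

39/227

For each position j, as r ranges over 1…227 the j-th selection hits every object exactly once, so object 125 is selected for exactly 39 of the 227 starts.
Inclusion probability = 39/227.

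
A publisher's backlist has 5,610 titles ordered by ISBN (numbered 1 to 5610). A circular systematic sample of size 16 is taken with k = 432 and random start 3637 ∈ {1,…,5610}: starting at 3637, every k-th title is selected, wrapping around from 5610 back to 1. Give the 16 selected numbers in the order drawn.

3637, 4069, 4501, 4933, 5365, 187, 619, 1051, 1483, 1915, 2347, 2779, 3211, 3643, 4075, 4507

Selection 1: 3637
Selection 2: 3637 + 432 = 4069
Selection 3: 4069 + 432 = 4501
Selection 4: 4501 + 432 = 4933
Selection 5: 4933 + 432 = 5365
Selection 6: 5365 + 432 = 5797 → 5797 − 5610 = 187
Selection 7: 187 + 432 = 619
Selection 8: 619 + 432 = 1051
Selection 9: 1051 + 432 = 1483
Selection 10: 1483 + 432 = 1915
Selection 11: 1915 + 432 = 2347
Selection 12: 2347 + 432 = 2779
Selection 13: 2779 + 432 = 3211
Selection 14: 3211 + 432 = 3643
Selection 15: 3643 + 432 = 4075
Selection 16: 4075 + 432 = 4507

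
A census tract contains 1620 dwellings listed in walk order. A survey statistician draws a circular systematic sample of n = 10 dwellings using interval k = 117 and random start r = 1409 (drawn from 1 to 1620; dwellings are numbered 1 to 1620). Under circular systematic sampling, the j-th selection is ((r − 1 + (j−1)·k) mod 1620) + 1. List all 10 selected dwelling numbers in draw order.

1409, 1526, 23, 140, 257, 374, 491, 608, 725, 842

Selection 1: 1409
Selection 2: 1409 + 117 = 1526
Selection 3: 1526 + 117 = 1643 → 1643 − 1620 = 23
Selection 4: 23 + 117 = 140
Selection 5: 140 + 117 = 257
Selection 6: 257 + 117 = 374
Selection 7: 374 + 117 = 491
Selection 8: 491 + 117 = 608
Selection 9: 608 + 117 = 725
Selection 10: 725 + 117 = 842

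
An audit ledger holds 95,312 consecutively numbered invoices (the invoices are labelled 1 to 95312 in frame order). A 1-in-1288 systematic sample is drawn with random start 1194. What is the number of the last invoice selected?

k = 1288
74th selection = r + (74−1)·k = 1194 + 73×1288 = 1194 + 94024 = 95218

95218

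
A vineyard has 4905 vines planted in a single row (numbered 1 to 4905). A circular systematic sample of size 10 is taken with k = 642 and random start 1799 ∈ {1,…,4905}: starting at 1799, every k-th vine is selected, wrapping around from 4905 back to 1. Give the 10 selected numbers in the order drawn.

1799, 2441, 3083, 3725, 4367, 104, 746, 1388, 2030, 2672

Selection 1: 1799
Selection 2: 1799 + 642 = 2441
Selection 3: 2441 + 642 = 3083
Selection 4: 3083 + 642 = 3725
Selection 5: 3725 + 642 = 4367
Selection 6: 4367 + 642 = 5009 → 5009 − 4905 = 104
Selection 7: 104 + 642 = 746
Selection 8: 746 + 642 = 1388
Selection 9: 1388 + 642 = 2030
Selection 10: 2030 + 642 = 2672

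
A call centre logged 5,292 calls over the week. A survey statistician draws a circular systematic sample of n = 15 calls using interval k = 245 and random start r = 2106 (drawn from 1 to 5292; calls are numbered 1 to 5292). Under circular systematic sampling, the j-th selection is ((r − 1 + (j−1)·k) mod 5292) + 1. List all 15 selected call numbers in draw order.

2106, 2351, 2596, 2841, 3086, 3331, 3576, 3821, 4066, 4311, 4556, 4801, 5046, 5291, 244

Selection 1: 2106
Selection 2: 2106 + 245 = 2351
Selection 3: 2351 + 245 = 2596
Selection 4: 2596 + 245 = 2841
Selection 5: 2841 + 245 = 3086
Selection 6: 3086 + 245 = 3331
Selection 7: 3331 + 245 = 3576
Selection 8: 3576 + 245 = 3821
Selection 9: 3821 + 245 = 4066
Selection 10: 4066 + 245 = 4311
Selection 11: 4311 + 245 = 4556
Selection 12: 4556 + 245 = 4801
Selection 13: 4801 + 245 = 5046
Selection 14: 5046 + 245 = 5291
Selection 15: 5291 + 245 = 5536 → 5536 − 5292 = 244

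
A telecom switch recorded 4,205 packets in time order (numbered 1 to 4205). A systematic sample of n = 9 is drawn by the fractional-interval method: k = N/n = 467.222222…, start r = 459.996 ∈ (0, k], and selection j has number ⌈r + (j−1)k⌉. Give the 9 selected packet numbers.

j=1: r + 0k = 459.996 → ⌈·⌉ = 460
j=2: r + 1k = 927.218222… → ⌈·⌉ = 928
j=3: r + 2k = 1394.440444… → ⌈·⌉ = 1395
j=4: r + 3k = 1861.662666… → ⌈·⌉ = 1862
j=5: r + 4k = 2328.884888… → ⌈·⌉ = 2329
j=6: r + 5k = 2796.107111… → ⌈·⌉ = 2797
j=7: r + 6k = 3263.329333… → ⌈·⌉ = 3264
j=8: r + 7k = 3730.551555… → ⌈·⌉ = 3731
j=9: r + 8k = 4197.773777… → ⌈·⌉ = 4198

460, 928, 1395, 1862, 2329, 2797, 3264, 3731, 4198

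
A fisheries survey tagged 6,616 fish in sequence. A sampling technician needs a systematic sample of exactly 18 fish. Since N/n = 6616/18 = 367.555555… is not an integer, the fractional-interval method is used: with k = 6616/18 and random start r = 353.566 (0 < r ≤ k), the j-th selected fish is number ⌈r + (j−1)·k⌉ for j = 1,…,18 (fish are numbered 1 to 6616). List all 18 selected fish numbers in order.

j=1: r + 0k = 353.566 → ⌈·⌉ = 354
j=2: r + 1k = 721.121555… → ⌈·⌉ = 722
j=3: r + 2k = 1088.677111… → ⌈·⌉ = 1089
j=4: r + 3k = 1456.232666… → ⌈·⌉ = 1457
j=5: r + 4k = 1823.788222… → ⌈·⌉ = 1824
j=6: r + 5k = 2191.343777… → ⌈·⌉ = 2192
j=7: r + 6k = 2558.899333… → ⌈·⌉ = 2559
j=8: r + 7k = 2926.454888… → ⌈·⌉ = 2927
j=9: r + 8k = 3294.010444… → ⌈·⌉ = 3295
j=10: r + 9k = 3661.566 → ⌈·⌉ = 3662
j=11: r + 10k = 4029.121555… → ⌈·⌉ = 4030
j=12: r + 11k = 4396.677111… → ⌈·⌉ = 4397
j=13: r + 12k = 4764.232666… → ⌈·⌉ = 4765
j=14: r + 13k = 5131.788222… → ⌈·⌉ = 5132
j=15: r + 14k = 5499.343777… → ⌈·⌉ = 5500
j=16: r + 15k = 5866.899333… → ⌈·⌉ = 5867
j=17: r + 16k = 6234.454888… → ⌈·⌉ = 6235
j=18: r + 17k = 6602.010444… → ⌈·⌉ = 6603

354, 722, 1089, 1457, 1824, 2192, 2559, 2927, 3295, 3662, 4030, 4397, 4765, 5132, 5500, 5867, 6235, 6603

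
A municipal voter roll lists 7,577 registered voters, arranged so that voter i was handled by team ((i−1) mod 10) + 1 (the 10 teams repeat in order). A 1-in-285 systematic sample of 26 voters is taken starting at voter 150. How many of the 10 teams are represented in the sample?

Consecutive selections differ by k = 285, so their team numbers differ by 285 mod 10 = 5.
gcd(285, 10) = 5, so the sample visits 10/5 = 2 distinct residues mod 10.
Start 150 is team 10; the teams hit are 5, 10.

2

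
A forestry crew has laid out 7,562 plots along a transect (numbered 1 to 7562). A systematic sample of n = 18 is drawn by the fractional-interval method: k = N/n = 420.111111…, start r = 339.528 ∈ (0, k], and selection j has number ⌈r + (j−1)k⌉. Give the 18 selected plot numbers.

340, 760, 1180, 1600, 2020, 2441, 2861, 3281, 3701, 4121, 4541, 4961, 5381, 5801, 6222, 6642, 7062, 7482

j=1: r + 0k = 339.528 → ⌈·⌉ = 340
j=2: r + 1k = 759.639111… → ⌈·⌉ = 760
j=3: r + 2k = 1179.750222… → ⌈·⌉ = 1180
j=4: r + 3k = 1599.861333… → ⌈·⌉ = 1600
j=5: r + 4k = 2019.972444… → ⌈·⌉ = 2020
j=6: r + 5k = 2440.083555… → ⌈·⌉ = 2441
j=7: r + 6k = 2860.194666… → ⌈·⌉ = 2861
j=8: r + 7k = 3280.305777… → ⌈·⌉ = 3281
j=9: r + 8k = 3700.416888… → ⌈·⌉ = 3701
j=10: r + 9k = 4120.528 → ⌈·⌉ = 4121
j=11: r + 10k = 4540.639111… → ⌈·⌉ = 4541
j=12: r + 11k = 4960.750222… → ⌈·⌉ = 4961
j=13: r + 12k = 5380.861333… → ⌈·⌉ = 5381
j=14: r + 13k = 5800.972444… → ⌈·⌉ = 5801
j=15: r + 14k = 6221.083555… → ⌈·⌉ = 6222
j=16: r + 15k = 6641.194666… → ⌈·⌉ = 6642
j=17: r + 16k = 7061.305777… → ⌈·⌉ = 7062
j=18: r + 17k = 7481.416888… → ⌈·⌉ = 7482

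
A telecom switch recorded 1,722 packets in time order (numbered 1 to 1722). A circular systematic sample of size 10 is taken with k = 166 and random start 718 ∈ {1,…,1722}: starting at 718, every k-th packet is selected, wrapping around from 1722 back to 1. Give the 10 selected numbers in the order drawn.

718, 884, 1050, 1216, 1382, 1548, 1714, 158, 324, 490

Selection 1: 718
Selection 2: 718 + 166 = 884
Selection 3: 884 + 166 = 1050
Selection 4: 1050 + 166 = 1216
Selection 5: 1216 + 166 = 1382
Selection 6: 1382 + 166 = 1548
Selection 7: 1548 + 166 = 1714
Selection 8: 1714 + 166 = 1880 → 1880 − 1722 = 158
Selection 9: 158 + 166 = 324
Selection 10: 324 + 166 = 490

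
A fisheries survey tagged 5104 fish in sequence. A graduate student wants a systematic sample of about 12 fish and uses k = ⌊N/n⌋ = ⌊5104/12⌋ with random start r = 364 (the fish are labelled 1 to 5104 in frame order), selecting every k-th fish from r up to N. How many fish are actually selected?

12

k = ⌊5104/12⌋ = 425
Achieved size = ⌊(5104 − 364)/425⌋ + 1 = ⌊4740/425⌋ + 1 = 11 + 1 = 12
(last selection: 364 + 11×425 = 5039 ≤ 5104; next would be 5464 > 5104)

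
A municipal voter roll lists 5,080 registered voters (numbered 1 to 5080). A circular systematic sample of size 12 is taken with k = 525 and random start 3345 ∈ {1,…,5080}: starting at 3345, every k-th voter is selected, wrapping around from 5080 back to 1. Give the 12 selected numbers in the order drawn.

Selection 1: 3345
Selection 2: 3345 + 525 = 3870
Selection 3: 3870 + 525 = 4395
Selection 4: 4395 + 525 = 4920
Selection 5: 4920 + 525 = 5445 → 5445 − 5080 = 365
Selection 6: 365 + 525 = 890
Selection 7: 890 + 525 = 1415
Selection 8: 1415 + 525 = 1940
Selection 9: 1940 + 525 = 2465
Selection 10: 2465 + 525 = 2990
Selection 11: 2990 + 525 = 3515
Selection 12: 3515 + 525 = 4040

3345, 3870, 4395, 4920, 365, 890, 1415, 1940, 2465, 2990, 3515, 4040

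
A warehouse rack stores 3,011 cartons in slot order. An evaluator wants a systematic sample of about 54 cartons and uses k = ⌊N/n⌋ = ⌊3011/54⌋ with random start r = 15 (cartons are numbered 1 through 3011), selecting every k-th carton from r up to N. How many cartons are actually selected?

k = ⌊3011/54⌋ = 55
Achieved size = ⌊(3011 − 15)/55⌋ + 1 = ⌊2996/55⌋ + 1 = 54 + 1 = 55
(last selection: 15 + 54×55 = 2985 ≤ 3011; next would be 3040 > 3011)

55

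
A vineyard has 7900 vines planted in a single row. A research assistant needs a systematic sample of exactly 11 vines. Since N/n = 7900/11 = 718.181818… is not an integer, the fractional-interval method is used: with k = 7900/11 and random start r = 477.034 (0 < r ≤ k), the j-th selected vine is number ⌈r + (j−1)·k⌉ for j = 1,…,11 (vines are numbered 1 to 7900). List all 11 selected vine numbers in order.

478, 1196, 1914, 2632, 3350, 4068, 4787, 5505, 6223, 6941, 7659

j=1: r + 0k = 477.034 → ⌈·⌉ = 478
j=2: r + 1k = 1195.215818… → ⌈·⌉ = 1196
j=3: r + 2k = 1913.397636… → ⌈·⌉ = 1914
j=4: r + 3k = 2631.579454… → ⌈·⌉ = 2632
j=5: r + 4k = 3349.761272… → ⌈·⌉ = 3350
j=6: r + 5k = 4067.943090… → ⌈·⌉ = 4068
j=7: r + 6k = 4786.124909… → ⌈·⌉ = 4787
j=8: r + 7k = 5504.306727… → ⌈·⌉ = 5505
j=9: r + 8k = 6222.488545… → ⌈·⌉ = 6223
j=10: r + 9k = 6940.670363… → ⌈·⌉ = 6941
j=11: r + 10k = 7658.852181… → ⌈·⌉ = 7659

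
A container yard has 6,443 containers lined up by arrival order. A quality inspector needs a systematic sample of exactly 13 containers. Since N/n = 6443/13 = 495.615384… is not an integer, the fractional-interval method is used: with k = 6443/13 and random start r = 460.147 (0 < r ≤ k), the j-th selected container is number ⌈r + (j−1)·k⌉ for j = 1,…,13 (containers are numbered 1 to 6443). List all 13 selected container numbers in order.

461, 956, 1452, 1947, 2443, 2939, 3434, 3930, 4426, 4921, 5417, 5912, 6408

j=1: r + 0k = 460.147 → ⌈·⌉ = 461
j=2: r + 1k = 955.762384… → ⌈·⌉ = 956
j=3: r + 2k = 1451.377769… → ⌈·⌉ = 1452
j=4: r + 3k = 1946.993153… → ⌈·⌉ = 1947
j=5: r + 4k = 2442.608538… → ⌈·⌉ = 2443
j=6: r + 5k = 2938.223923… → ⌈·⌉ = 2939
j=7: r + 6k = 3433.839307… → ⌈·⌉ = 3434
j=8: r + 7k = 3929.454692… → ⌈·⌉ = 3930
j=9: r + 8k = 4425.070076… → ⌈·⌉ = 4426
j=10: r + 9k = 4920.685461… → ⌈·⌉ = 4921
j=11: r + 10k = 5416.300846… → ⌈·⌉ = 5417
j=12: r + 11k = 5911.916230… → ⌈·⌉ = 5912
j=13: r + 12k = 6407.531615… → ⌈·⌉ = 6408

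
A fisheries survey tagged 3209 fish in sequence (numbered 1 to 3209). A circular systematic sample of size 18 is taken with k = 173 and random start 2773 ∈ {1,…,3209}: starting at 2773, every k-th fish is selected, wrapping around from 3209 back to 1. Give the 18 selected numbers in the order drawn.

Selection 1: 2773
Selection 2: 2773 + 173 = 2946
Selection 3: 2946 + 173 = 3119
Selection 4: 3119 + 173 = 3292 → 3292 − 3209 = 83
Selection 5: 83 + 173 = 256
Selection 6: 256 + 173 = 429
Selection 7: 429 + 173 = 602
Selection 8: 602 + 173 = 775
Selection 9: 775 + 173 = 948
Selection 10: 948 + 173 = 1121
Selection 11: 1121 + 173 = 1294
Selection 12: 1294 + 173 = 1467
Selection 13: 1467 + 173 = 1640
Selection 14: 1640 + 173 = 1813
Selection 15: 1813 + 173 = 1986
Selection 16: 1986 + 173 = 2159
Selection 17: 2159 + 173 = 2332
Selection 18: 2332 + 173 = 2505

2773, 2946, 3119, 83, 256, 429, 602, 775, 948, 1121, 1294, 1467, 1640, 1813, 1986, 2159, 2332, 2505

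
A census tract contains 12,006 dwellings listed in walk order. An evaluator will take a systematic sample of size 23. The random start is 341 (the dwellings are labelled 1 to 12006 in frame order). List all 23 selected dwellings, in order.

k = N/n = 12006/23 = 522
dwelling 1: 341
dwelling 2: 341 + 522 = 863
dwelling 3: 863 + 522 = 1385
dwelling 4: 1385 + 522 = 1907
dwelling 5: 1907 + 522 = 2429
dwelling 6: 2429 + 522 = 2951
dwelling 7: 2951 + 522 = 3473
dwelling 8: 3473 + 522 = 3995
dwelling 9: 3995 + 522 = 4517
dwelling 10: 4517 + 522 = 5039
dwelling 11: 5039 + 522 = 5561
dwelling 12: 5561 + 522 = 6083
dwelling 13: 6083 + 522 = 6605
dwelling 14: 6605 + 522 = 7127
dwelling 15: 7127 + 522 = 7649
dwelling 16: 7649 + 522 = 8171
dwelling 17: 8171 + 522 = 8693
dwelling 18: 8693 + 522 = 9215
dwelling 19: 9215 + 522 = 9737
dwelling 20: 9737 + 522 = 10259
dwelling 21: 10259 + 522 = 10781
dwelling 22: 10781 + 522 = 11303
dwelling 23: 11303 + 522 = 11825

341, 863, 1385, 1907, 2429, 2951, 3473, 3995, 4517, 5039, 5561, 6083, 6605, 7127, 7649, 8171, 8693, 9215, 9737, 10259, 10781, 11303, 11825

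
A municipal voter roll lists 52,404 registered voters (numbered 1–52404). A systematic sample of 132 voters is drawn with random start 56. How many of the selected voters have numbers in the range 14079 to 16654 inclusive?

6

k = 52404/132 = 397
First selection ≥ 14079: 56 + ⌈(14079−56)/397⌉·397 = 56 + 36×397 = 14348
Last selection ≤ 16654: 56 + ⌊(16654−56)/397⌋·397 = 56 + 41×397 = 16333
Count = 41 − 36 + 1 = 6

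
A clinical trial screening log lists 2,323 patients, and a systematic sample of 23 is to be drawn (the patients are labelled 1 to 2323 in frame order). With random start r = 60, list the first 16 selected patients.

60, 161, 262, 363, 464, 565, 666, 767, 868, 969, 1070, 1171, 1272, 1373, 1474, 1575

k = N/n = 2323/23 = 101
patient 1: 60
patient 2: 60 + 101 = 161
patient 3: 161 + 101 = 262
patient 4: 262 + 101 = 363
patient 5: 363 + 101 = 464
patient 6: 464 + 101 = 565
patient 7: 565 + 101 = 666
patient 8: 666 + 101 = 767
patient 9: 767 + 101 = 868
patient 10: 868 + 101 = 969
patient 11: 969 + 101 = 1070
patient 12: 1070 + 101 = 1171
patient 13: 1171 + 101 = 1272
patient 14: 1272 + 101 = 1373
patient 15: 1373 + 101 = 1474
patient 16: 1474 + 101 = 1575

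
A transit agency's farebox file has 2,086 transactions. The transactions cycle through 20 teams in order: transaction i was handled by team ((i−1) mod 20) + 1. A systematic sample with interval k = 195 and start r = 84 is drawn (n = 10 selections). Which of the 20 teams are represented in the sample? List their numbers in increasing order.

Consecutive selections differ by k = 195, so their team numbers differ by 195 mod 20 = 15.
gcd(195, 20) = 5, so the sample visits 20/5 = 4 distinct residues mod 20.
Start 84 is team 4; the teams hit are 4, 9, 14, 19.

4, 9, 14, 19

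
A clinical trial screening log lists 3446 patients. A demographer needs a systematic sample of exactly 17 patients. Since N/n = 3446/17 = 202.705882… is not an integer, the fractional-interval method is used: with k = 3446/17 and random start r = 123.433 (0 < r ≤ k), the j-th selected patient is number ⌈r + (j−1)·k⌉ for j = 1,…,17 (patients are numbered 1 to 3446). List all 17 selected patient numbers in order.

j=1: r + 0k = 123.433 → ⌈·⌉ = 124
j=2: r + 1k = 326.138882… → ⌈·⌉ = 327
j=3: r + 2k = 528.844764… → ⌈·⌉ = 529
j=4: r + 3k = 731.550647… → ⌈·⌉ = 732
j=5: r + 4k = 934.256529… → ⌈·⌉ = 935
j=6: r + 5k = 1136.962411… → ⌈·⌉ = 1137
j=7: r + 6k = 1339.668294… → ⌈·⌉ = 1340
j=8: r + 7k = 1542.374176… → ⌈·⌉ = 1543
j=9: r + 8k = 1745.080058… → ⌈·⌉ = 1746
j=10: r + 9k = 1947.785941… → ⌈·⌉ = 1948
j=11: r + 10k = 2150.491823… → ⌈·⌉ = 2151
j=12: r + 11k = 2353.197705… → ⌈·⌉ = 2354
j=13: r + 12k = 2555.903588… → ⌈·⌉ = 2556
j=14: r + 13k = 2758.609470… → ⌈·⌉ = 2759
j=15: r + 14k = 2961.315352… → ⌈·⌉ = 2962
j=16: r + 15k = 3164.021235… → ⌈·⌉ = 3165
j=17: r + 16k = 3366.727117… → ⌈·⌉ = 3367

124, 327, 529, 732, 935, 1137, 1340, 1543, 1746, 1948, 2151, 2354, 2556, 2759, 2962, 3165, 3367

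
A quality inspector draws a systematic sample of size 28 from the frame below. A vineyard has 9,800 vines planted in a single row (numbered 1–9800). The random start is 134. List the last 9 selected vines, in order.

k = N/n = 9800/28 = 350
20th selection = 134 + 19×350 = 6784
21st: 6784 + 350 = 7134
22nd: 7134 + 350 = 7484
23rd: 7484 + 350 = 7834
24th: 7834 + 350 = 8184
25th: 8184 + 350 = 8534
26th: 8534 + 350 = 8884
27th: 8884 + 350 = 9234
28th: 9234 + 350 = 9584

6784, 7134, 7484, 7834, 8184, 8534, 8884, 9234, 9584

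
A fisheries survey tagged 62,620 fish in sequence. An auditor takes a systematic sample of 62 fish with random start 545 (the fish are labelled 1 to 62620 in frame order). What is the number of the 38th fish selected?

37915

k = 62620/62 = 1010
38th selection = r + (38−1)·k = 545 + 37×1010 = 545 + 37370 = 37915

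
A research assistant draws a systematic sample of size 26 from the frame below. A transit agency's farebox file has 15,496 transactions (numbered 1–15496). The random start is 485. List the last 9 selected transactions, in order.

10617, 11213, 11809, 12405, 13001, 13597, 14193, 14789, 15385

k = N/n = 15496/26 = 596
18th selection = 485 + 17×596 = 10617
19th: 10617 + 596 = 11213
20th: 11213 + 596 = 11809
21st: 11809 + 596 = 12405
22nd: 12405 + 596 = 13001
23rd: 13001 + 596 = 13597
24th: 13597 + 596 = 14193
25th: 14193 + 596 = 14789
26th: 14789 + 596 = 15385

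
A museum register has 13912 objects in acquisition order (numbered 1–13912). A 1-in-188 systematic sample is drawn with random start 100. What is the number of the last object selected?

k = 188
74th selection = r + (74−1)·k = 100 + 73×188 = 100 + 13724 = 13824

13824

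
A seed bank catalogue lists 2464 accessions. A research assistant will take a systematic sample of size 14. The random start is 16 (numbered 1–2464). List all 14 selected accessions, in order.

k = N/n = 2464/14 = 176
accession 1: 16
accession 2: 16 + 176 = 192
accession 3: 192 + 176 = 368
accession 4: 368 + 176 = 544
accession 5: 544 + 176 = 720
accession 6: 720 + 176 = 896
accession 7: 896 + 176 = 1072
accession 8: 1072 + 176 = 1248
accession 9: 1248 + 176 = 1424
accession 10: 1424 + 176 = 1600
accession 11: 1600 + 176 = 1776
accession 12: 1776 + 176 = 1952
accession 13: 1952 + 176 = 2128
accession 14: 2128 + 176 = 2304

16, 192, 368, 544, 720, 896, 1072, 1248, 1424, 1600, 1776, 1952, 2128, 2304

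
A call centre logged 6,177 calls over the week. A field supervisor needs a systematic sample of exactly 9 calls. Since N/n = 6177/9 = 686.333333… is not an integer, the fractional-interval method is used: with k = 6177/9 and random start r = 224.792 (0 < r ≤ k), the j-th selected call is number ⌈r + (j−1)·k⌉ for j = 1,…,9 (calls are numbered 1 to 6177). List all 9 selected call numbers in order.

225, 912, 1598, 2284, 2971, 3657, 4343, 5030, 5716

j=1: r + 0k = 224.792 → ⌈·⌉ = 225
j=2: r + 1k = 911.125333… → ⌈·⌉ = 912
j=3: r + 2k = 1597.458666… → ⌈·⌉ = 1598
j=4: r + 3k = 2283.792 → ⌈·⌉ = 2284
j=5: r + 4k = 2970.125333… → ⌈·⌉ = 2971
j=6: r + 5k = 3656.458666… → ⌈·⌉ = 3657
j=7: r + 6k = 4342.792 → ⌈·⌉ = 4343
j=8: r + 7k = 5029.125333… → ⌈·⌉ = 5030
j=9: r + 8k = 5715.458666… → ⌈·⌉ = 5716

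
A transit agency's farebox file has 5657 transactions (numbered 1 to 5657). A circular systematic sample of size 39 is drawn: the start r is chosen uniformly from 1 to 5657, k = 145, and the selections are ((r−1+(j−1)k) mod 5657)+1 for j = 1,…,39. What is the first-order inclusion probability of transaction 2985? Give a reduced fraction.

For each position j, as r ranges over 1…5657 the j-th selection hits every transaction exactly once, so transaction 2985 is selected for exactly 39 of the 5657 starts.
Inclusion probability = 39/5657.

39/5657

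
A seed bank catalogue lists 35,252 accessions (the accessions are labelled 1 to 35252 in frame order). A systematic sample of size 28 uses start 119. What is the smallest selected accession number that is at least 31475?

31594

k = 35252/28 = 1259
Steps past start: ⌈(31475 − 119)/1259⌉ = ⌈31356/1259⌉ = 25
Selected accession: 119 + 25×1259 = 31594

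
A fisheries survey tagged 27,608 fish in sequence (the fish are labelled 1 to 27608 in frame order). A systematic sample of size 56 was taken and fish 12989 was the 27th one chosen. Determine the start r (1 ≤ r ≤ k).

k = 27608/56 = 493
r = 12989 − (27−1)×493 = 12989 − 12818 = 171

171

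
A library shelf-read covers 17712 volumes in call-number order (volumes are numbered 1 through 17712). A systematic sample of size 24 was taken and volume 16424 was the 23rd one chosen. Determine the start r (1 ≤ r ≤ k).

188

k = 17712/24 = 738
r = 16424 − (23−1)×738 = 16424 − 16236 = 188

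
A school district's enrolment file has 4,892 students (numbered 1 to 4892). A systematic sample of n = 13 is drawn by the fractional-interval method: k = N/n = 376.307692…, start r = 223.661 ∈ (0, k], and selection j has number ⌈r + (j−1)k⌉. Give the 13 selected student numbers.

j=1: r + 0k = 223.661 → ⌈·⌉ = 224
j=2: r + 1k = 599.968692… → ⌈·⌉ = 600
j=3: r + 2k = 976.276384… → ⌈·⌉ = 977
j=4: r + 3k = 1352.584076… → ⌈·⌉ = 1353
j=5: r + 4k = 1728.891769… → ⌈·⌉ = 1729
j=6: r + 5k = 2105.199461… → ⌈·⌉ = 2106
j=7: r + 6k = 2481.507153… → ⌈·⌉ = 2482
j=8: r + 7k = 2857.814846… → ⌈·⌉ = 2858
j=9: r + 8k = 3234.122538… → ⌈·⌉ = 3235
j=10: r + 9k = 3610.430230… → ⌈·⌉ = 3611
j=11: r + 10k = 3986.737923… → ⌈·⌉ = 3987
j=12: r + 11k = 4363.045615… → ⌈·⌉ = 4364
j=13: r + 12k = 4739.353307… → ⌈·⌉ = 4740

224, 600, 977, 1353, 1729, 2106, 2482, 2858, 3235, 3611, 3987, 4364, 4740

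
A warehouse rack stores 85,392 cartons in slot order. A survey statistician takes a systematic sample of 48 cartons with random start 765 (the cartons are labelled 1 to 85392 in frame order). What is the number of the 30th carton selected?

k = 85392/48 = 1779
30th selection = r + (30−1)·k = 765 + 29×1779 = 765 + 51591 = 52356

52356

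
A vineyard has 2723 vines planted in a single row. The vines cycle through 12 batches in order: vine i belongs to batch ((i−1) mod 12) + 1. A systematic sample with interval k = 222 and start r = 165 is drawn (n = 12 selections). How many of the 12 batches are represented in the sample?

Consecutive selections differ by k = 222, so their batch numbers differ by 222 mod 12 = 6.
gcd(222, 12) = 6, so the sample visits 12/6 = 2 distinct residues mod 12.
Start 165 is batch 9; the batches hit are 3, 9.

2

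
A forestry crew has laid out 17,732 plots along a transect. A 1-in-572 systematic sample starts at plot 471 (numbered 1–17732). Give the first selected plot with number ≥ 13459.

13627

k = 572
Steps past start: ⌈(13459 − 471)/572⌉ = ⌈12988/572⌉ = 23
Selected plot: 471 + 23×572 = 13627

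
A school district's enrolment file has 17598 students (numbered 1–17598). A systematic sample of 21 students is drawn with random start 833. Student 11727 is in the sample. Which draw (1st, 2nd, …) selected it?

14

k = 17598/21 = 838
position = (11727 − 833)/838 + 1 = 10894/838 + 1 = 13 + 1 = 14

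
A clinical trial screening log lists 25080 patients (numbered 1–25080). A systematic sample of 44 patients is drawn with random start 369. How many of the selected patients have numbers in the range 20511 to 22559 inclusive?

3

k = 25080/44 = 570
First selection ≥ 20511: 369 + ⌈(20511−369)/570⌉·570 = 369 + 36×570 = 20889
Last selection ≤ 22559: 369 + ⌊(22559−369)/570⌋·570 = 369 + 38×570 = 22029
Count = 38 − 36 + 1 = 3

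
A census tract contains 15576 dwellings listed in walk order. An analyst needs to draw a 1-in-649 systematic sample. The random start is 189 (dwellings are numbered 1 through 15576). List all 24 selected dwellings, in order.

189, 838, 1487, 2136, 2785, 3434, 4083, 4732, 5381, 6030, 6679, 7328, 7977, 8626, 9275, 9924, 10573, 11222, 11871, 12520, 13169, 13818, 14467, 15116

dwelling 1: 189
dwelling 2: 189 + 649 = 838
dwelling 3: 838 + 649 = 1487
dwelling 4: 1487 + 649 = 2136
dwelling 5: 2136 + 649 = 2785
dwelling 6: 2785 + 649 = 3434
dwelling 7: 3434 + 649 = 4083
dwelling 8: 4083 + 649 = 4732
dwelling 9: 4732 + 649 = 5381
dwelling 10: 5381 + 649 = 6030
dwelling 11: 6030 + 649 = 6679
dwelling 12: 6679 + 649 = 7328
dwelling 13: 7328 + 649 = 7977
dwelling 14: 7977 + 649 = 8626
dwelling 15: 8626 + 649 = 9275
dwelling 16: 9275 + 649 = 9924
dwelling 17: 9924 + 649 = 10573
dwelling 18: 10573 + 649 = 11222
dwelling 19: 11222 + 649 = 11871
dwelling 20: 11871 + 649 = 12520
dwelling 21: 12520 + 649 = 13169
dwelling 22: 13169 + 649 = 13818
dwelling 23: 13818 + 649 = 14467
dwelling 24: 14467 + 649 = 15116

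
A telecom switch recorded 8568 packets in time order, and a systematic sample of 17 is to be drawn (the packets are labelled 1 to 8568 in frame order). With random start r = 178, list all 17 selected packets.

k = N/n = 8568/17 = 504
packet 1: 178
packet 2: 178 + 504 = 682
packet 3: 682 + 504 = 1186
packet 4: 1186 + 504 = 1690
packet 5: 1690 + 504 = 2194
packet 6: 2194 + 504 = 2698
packet 7: 2698 + 504 = 3202
packet 8: 3202 + 504 = 3706
packet 9: 3706 + 504 = 4210
packet 10: 4210 + 504 = 4714
packet 11: 4714 + 504 = 5218
packet 12: 5218 + 504 = 5722
packet 13: 5722 + 504 = 6226
packet 14: 6226 + 504 = 6730
packet 15: 6730 + 504 = 7234
packet 16: 7234 + 504 = 7738
packet 17: 7738 + 504 = 8242

178, 682, 1186, 1690, 2194, 2698, 3202, 3706, 4210, 4714, 5218, 5722, 6226, 6730, 7234, 7738, 8242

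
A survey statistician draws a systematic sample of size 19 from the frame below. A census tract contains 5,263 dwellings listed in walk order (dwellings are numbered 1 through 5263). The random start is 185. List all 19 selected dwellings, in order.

185, 462, 739, 1016, 1293, 1570, 1847, 2124, 2401, 2678, 2955, 3232, 3509, 3786, 4063, 4340, 4617, 4894, 5171

k = N/n = 5263/19 = 277
dwelling 1: 185
dwelling 2: 185 + 277 = 462
dwelling 3: 462 + 277 = 739
dwelling 4: 739 + 277 = 1016
dwelling 5: 1016 + 277 = 1293
dwelling 6: 1293 + 277 = 1570
dwelling 7: 1570 + 277 = 1847
dwelling 8: 1847 + 277 = 2124
dwelling 9: 2124 + 277 = 2401
dwelling 10: 2401 + 277 = 2678
dwelling 11: 2678 + 277 = 2955
dwelling 12: 2955 + 277 = 3232
dwelling 13: 3232 + 277 = 3509
dwelling 14: 3509 + 277 = 3786
dwelling 15: 3786 + 277 = 4063
dwelling 16: 4063 + 277 = 4340
dwelling 17: 4340 + 277 = 4617
dwelling 18: 4617 + 277 = 4894
dwelling 19: 4894 + 277 = 5171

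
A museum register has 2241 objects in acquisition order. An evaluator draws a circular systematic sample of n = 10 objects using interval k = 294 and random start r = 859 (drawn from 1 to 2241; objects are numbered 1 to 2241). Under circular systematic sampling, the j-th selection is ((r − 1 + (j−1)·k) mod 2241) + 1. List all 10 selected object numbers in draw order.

Selection 1: 859
Selection 2: 859 + 294 = 1153
Selection 3: 1153 + 294 = 1447
Selection 4: 1447 + 294 = 1741
Selection 5: 1741 + 294 = 2035
Selection 6: 2035 + 294 = 2329 → 2329 − 2241 = 88
Selection 7: 88 + 294 = 382
Selection 8: 382 + 294 = 676
Selection 9: 676 + 294 = 970
Selection 10: 970 + 294 = 1264

859, 1153, 1447, 1741, 2035, 88, 382, 676, 970, 1264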